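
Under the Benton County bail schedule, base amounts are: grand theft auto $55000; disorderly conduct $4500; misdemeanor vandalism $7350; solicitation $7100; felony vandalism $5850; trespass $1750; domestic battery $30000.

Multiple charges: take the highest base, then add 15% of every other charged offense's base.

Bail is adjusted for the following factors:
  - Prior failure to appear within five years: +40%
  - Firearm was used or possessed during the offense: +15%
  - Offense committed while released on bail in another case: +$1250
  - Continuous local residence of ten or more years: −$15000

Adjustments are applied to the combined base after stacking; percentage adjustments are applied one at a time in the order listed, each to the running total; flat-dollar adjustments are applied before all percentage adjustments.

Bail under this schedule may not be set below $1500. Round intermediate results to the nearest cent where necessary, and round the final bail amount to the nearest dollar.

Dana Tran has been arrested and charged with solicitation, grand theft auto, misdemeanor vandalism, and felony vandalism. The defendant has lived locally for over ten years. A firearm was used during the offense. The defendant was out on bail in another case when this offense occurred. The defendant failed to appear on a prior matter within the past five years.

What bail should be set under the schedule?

Base amounts from the schedule: solicitation $7100; grand theft auto $55000; misdemeanor vandalism $7350; felony vandalism $5850.
Stacking rule: highest base plus 15% of each additional charge. Highest is grand theft auto at $55000. Additional: $7100 × 15% = $1065; $7350 × 15% = $1102.50; $5850 × 15% = $877.50. Combined base = $55000 + $3045 = $58045.
Offense committed while released on bail in another case (+$1250 flat): $58045 + $1250 = $59295.
Continuous local residence of ten or more years (−$15000 flat): $59295 − $15000 = $44295.
Prior failure to appear within five years (+40%): $44295 × 1.4 = $62013.
Firearm was used or possessed during the offense (+15%): $62013 × 1.15 = $71314.95.
$71314.95 is at or above the $1500 minimum.
Rounded to the nearest dollar: $71315.

$71315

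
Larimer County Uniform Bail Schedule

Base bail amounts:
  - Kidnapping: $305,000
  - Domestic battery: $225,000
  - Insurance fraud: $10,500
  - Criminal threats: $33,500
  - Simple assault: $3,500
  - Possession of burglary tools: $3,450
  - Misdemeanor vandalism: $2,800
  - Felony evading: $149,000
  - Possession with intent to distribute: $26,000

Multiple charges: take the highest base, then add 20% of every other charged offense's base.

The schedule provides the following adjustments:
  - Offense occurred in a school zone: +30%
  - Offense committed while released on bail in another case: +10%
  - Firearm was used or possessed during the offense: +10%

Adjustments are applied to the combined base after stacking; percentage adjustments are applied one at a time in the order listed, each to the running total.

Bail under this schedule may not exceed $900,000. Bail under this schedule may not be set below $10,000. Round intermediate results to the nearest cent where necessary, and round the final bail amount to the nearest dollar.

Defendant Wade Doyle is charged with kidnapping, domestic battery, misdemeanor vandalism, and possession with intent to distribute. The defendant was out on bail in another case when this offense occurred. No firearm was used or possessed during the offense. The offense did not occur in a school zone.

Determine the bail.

$391,336

Base amounts from the schedule: kidnapping $305,000; domestic battery $225,000; misdemeanor vandalism $2,800; possession with intent to distribute $26,000.
Stacking rule: highest base plus 20% of each additional charge. Highest is kidnapping at $305,000. Additional: $225,000 × 20% = $45,000; $2,800 × 20% = $560; $26,000 × 20% = $5,200. Combined base = $305,000 + $50,760 = $355,760.
Offense committed while released on bail in another case (+10%): $355,760 × 1.1 = $391,336.
$391,336 is within the $900,000 maximum.
$391,336 is at or above the $10,000 minimum.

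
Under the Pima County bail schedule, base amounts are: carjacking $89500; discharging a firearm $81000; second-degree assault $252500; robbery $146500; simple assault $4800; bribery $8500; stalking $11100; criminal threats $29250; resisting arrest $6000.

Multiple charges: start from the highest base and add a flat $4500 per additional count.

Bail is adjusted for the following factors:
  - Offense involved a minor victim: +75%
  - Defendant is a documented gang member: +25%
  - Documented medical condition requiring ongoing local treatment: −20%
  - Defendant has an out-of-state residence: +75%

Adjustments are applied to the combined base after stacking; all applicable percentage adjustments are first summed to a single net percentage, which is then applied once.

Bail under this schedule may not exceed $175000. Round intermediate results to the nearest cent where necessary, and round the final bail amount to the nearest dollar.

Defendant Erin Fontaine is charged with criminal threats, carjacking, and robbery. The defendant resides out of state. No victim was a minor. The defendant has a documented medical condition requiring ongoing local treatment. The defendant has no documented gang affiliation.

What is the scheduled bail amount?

Base amounts from the schedule: criminal threats $29250; carjacking $89500; robbery $146500.
Stacking rule: highest base plus $4500 per additional charge. Highest is robbery at $146500; 2 additional charges → +$9000. Combined base = $155500.
Net percentage adjustment: −20% +75% = +55%. $155500 × 1.55 = $241025.
Result $241025 exceeds the maximum of $175000; bail is capped at $175000.

$175000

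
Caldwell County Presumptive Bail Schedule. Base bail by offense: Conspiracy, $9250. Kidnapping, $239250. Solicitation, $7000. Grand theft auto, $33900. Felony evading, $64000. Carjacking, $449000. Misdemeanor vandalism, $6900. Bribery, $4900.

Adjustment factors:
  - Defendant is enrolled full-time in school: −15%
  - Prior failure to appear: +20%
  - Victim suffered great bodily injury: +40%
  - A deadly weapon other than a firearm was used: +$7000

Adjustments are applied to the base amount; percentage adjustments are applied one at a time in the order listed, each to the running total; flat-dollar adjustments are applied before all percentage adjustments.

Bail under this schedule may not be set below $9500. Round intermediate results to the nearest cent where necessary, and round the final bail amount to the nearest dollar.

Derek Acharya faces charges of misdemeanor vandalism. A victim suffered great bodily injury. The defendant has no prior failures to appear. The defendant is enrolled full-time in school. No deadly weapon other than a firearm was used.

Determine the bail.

Base amounts from the schedule: misdemeanor vandalism $6900.
Single charge. Combined base = $6900.
Defendant is enrolled full-time in school (−15%): $6900 × 0.85 = $5865.
Victim suffered great bodily injury (+40%): $5865 × 1.4 = $8211.
Result $8211 is below the minimum of $9500; bail is set at the minimum $9500.

$9500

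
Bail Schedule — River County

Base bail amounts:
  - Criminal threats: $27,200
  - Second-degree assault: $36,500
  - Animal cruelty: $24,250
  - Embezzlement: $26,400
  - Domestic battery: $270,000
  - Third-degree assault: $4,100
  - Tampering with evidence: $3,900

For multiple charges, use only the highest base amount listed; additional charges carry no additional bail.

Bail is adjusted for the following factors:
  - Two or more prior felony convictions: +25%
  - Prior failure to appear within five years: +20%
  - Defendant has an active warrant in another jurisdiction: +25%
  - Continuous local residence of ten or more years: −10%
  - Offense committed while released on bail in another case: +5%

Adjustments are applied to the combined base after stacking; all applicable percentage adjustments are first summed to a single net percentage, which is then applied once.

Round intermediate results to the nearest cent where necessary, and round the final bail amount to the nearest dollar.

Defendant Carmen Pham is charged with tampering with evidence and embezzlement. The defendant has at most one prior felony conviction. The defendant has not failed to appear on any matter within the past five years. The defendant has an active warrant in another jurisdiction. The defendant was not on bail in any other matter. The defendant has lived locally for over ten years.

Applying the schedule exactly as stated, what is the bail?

$30,360

Base amounts from the schedule: tampering with evidence $3,900; embezzlement $26,400.
Stacking rule: use the highest base only. Highest is embezzlement at $26,400. Combined base = $26,400.
Net percentage adjustment: +25% −10% = +15%. $26,400 × 1.15 = $30,360.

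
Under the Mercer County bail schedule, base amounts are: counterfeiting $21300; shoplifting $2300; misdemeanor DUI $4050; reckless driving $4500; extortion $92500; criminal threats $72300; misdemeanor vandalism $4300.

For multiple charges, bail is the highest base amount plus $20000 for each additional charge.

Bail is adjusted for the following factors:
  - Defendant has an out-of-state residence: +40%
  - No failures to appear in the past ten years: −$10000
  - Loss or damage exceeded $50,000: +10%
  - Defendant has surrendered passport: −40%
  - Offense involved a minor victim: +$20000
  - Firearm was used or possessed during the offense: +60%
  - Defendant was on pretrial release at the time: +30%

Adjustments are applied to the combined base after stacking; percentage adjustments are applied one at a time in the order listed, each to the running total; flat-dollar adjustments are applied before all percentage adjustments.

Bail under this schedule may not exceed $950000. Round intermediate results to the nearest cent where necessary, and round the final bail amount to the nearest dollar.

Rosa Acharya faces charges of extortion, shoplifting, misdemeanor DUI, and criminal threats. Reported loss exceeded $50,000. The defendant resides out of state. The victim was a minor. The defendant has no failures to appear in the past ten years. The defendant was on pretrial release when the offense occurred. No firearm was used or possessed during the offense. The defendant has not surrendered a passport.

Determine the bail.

Base amounts from the schedule: extortion $92500; shoplifting $2300; misdemeanor DUI $4050; criminal threats $72300.
Stacking rule: highest base plus $20000 per additional charge. Highest is extortion at $92500; 3 additional charges → +$60000. Combined base = $152500.
No failures to appear in the past ten years (−$10000 flat): $152500 − $10000 = $142500.
Offense involved a minor victim (+$20000 flat): $142500 + $20000 = $162500.
Defendant has an out-of-state residence (+40%): $162500 × 1.4 = $227500.
Loss or damage exceeded $50,000 (+10%): $227500 × 1.1 = $250250.
Defendant was on pretrial release at the time (+30%): $250250 × 1.3 = $325325.
$325325 is within the $950000 maximum.

$325325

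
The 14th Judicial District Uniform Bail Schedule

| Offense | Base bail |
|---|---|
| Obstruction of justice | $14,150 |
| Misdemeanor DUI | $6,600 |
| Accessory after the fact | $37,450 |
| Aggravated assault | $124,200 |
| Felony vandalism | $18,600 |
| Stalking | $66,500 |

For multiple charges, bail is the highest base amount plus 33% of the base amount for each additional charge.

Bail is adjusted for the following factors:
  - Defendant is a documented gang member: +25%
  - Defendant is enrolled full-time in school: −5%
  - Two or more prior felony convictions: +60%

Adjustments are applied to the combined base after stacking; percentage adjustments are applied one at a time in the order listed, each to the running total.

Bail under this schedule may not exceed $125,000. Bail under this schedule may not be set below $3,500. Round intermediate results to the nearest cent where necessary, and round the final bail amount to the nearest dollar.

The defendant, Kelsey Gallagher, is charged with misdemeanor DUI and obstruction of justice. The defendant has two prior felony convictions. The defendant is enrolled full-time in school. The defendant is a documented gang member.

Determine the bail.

Base amounts from the schedule: misdemeanor DUI $6,600; obstruction of justice $14,150.
Stacking rule: highest base plus 33% of each additional charge. Highest is obstruction of justice at $14,150. Additional: $6,600 × 33% = $2,178. Combined base = $14,150 + $2,178 = $16,328.
Defendant is a documented gang member (+25%): $16,328 × 1.25 = $20,410.
Defendant is enrolled full-time in school (−5%): $20,410 × 0.95 = $19,389.50.
Two or more prior felony convictions (+60%): $19,389.50 × 1.6 = $31,023.20.
$31,023.20 is within the $125,000 maximum.
$31,023.20 is at or above the $3,500 minimum.
Rounded to the nearest dollar: $31,023.

$31,023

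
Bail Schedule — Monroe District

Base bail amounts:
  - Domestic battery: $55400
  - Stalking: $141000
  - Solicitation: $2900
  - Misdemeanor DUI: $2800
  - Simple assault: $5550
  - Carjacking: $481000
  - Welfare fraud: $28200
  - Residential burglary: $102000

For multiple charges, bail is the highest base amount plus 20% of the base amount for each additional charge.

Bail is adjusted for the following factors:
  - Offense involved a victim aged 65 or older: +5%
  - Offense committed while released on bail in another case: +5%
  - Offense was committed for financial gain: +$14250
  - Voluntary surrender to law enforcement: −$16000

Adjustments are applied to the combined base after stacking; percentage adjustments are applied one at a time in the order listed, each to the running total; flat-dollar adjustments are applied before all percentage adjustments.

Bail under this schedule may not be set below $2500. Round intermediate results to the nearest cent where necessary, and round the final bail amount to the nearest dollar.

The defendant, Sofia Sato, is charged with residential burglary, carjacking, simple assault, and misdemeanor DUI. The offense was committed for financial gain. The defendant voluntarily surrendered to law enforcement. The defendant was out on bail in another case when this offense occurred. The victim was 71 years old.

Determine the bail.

Base amounts from the schedule: residential burglary $102000; carjacking $481000; simple assault $5550; misdemeanor DUI $2800.
Stacking rule: highest base plus 20% of each additional charge. Highest is carjacking at $481000. Additional: $102000 × 20% = $20400; $5550 × 20% = $1110; $2800 × 20% = $560. Combined base = $481000 + $22070 = $503070.
Offense was committed for financial gain (+$14250 flat): $503070 + $14250 = $517320.
Voluntary surrender to law enforcement (−$16000 flat): $517320 − $16000 = $501320.
Offense involved a victim aged 65 or older (+5%): $501320 × 1.05 = $526386.
Offense committed while released on bail in another case (+5%): $526386 × 1.05 = $552705.30.
$552705.30 is at or above the $2500 minimum.
Rounded to the nearest dollar: $552705.

$552705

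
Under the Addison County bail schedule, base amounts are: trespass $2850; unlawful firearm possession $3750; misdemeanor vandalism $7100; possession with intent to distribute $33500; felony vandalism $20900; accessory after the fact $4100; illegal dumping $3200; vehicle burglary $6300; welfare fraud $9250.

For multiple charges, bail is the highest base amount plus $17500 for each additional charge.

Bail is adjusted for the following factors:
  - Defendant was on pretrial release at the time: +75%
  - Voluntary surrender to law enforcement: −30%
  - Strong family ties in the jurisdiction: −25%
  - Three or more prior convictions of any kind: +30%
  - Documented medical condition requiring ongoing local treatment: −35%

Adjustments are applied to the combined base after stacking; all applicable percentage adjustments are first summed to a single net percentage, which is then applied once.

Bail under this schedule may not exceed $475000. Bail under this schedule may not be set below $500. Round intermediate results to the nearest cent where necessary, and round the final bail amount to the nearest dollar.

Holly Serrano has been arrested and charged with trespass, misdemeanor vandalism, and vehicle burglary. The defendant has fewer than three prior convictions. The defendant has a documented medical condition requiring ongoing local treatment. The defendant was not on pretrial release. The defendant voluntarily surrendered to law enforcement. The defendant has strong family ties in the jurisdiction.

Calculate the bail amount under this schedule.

$4210

Base amounts from the schedule: trespass $2850; misdemeanor vandalism $7100; vehicle burglary $6300.
Stacking rule: highest base plus $17500 per additional charge. Highest is misdemeanor vandalism at $7100; 2 additional charges → +$35000. Combined base = $42100.
Net percentage adjustment: −30% −25% −35% = −90%. $42100 × 0.1 = $4210.
$4210 is within the $475000 maximum.
$4210 is at or above the $500 minimum.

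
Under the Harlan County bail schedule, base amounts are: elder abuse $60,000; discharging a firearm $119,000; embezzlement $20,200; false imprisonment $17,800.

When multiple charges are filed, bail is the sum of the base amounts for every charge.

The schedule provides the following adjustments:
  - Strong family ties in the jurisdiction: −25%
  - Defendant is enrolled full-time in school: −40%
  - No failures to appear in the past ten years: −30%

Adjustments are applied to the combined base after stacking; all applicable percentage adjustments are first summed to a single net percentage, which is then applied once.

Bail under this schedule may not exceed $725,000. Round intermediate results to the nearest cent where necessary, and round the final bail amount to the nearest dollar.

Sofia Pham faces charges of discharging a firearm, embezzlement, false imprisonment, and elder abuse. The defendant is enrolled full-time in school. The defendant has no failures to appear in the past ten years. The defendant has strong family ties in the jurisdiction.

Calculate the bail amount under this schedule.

$10,850

Base amounts from the schedule: discharging a firearm $119,000; embezzlement $20,200; false imprisonment $17,800; elder abuse $60,000.
Stacking rule: sum of all bases. $119,000 + $20,200 + $17,800 + $60,000 = $217,000.
Net percentage adjustment: −25% −40% −30% = −95%. $217,000 × 0.05 = $10,850.
$10,850 is within the $725,000 maximum.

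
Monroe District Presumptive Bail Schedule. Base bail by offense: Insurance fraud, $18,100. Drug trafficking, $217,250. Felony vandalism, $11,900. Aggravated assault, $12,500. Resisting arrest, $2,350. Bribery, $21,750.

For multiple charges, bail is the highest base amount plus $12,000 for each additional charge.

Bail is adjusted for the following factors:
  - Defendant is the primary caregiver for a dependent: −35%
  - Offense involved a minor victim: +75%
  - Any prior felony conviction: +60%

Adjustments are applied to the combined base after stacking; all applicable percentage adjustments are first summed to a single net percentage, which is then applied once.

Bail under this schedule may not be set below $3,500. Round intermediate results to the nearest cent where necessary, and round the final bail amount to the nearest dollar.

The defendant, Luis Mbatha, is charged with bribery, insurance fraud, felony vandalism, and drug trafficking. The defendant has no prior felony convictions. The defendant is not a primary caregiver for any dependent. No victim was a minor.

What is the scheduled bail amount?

Base amounts from the schedule: bribery $21,750; insurance fraud $18,100; felony vandalism $11,900; drug trafficking $217,250.
Stacking rule: highest base plus $12,000 per additional charge. Highest is drug trafficking at $217,250; 3 additional charges → +$36,000. Combined base = $253,250.
No adjustment factors apply to this defendant.
$253,250 is at or above the $3,500 minimum.

$253,250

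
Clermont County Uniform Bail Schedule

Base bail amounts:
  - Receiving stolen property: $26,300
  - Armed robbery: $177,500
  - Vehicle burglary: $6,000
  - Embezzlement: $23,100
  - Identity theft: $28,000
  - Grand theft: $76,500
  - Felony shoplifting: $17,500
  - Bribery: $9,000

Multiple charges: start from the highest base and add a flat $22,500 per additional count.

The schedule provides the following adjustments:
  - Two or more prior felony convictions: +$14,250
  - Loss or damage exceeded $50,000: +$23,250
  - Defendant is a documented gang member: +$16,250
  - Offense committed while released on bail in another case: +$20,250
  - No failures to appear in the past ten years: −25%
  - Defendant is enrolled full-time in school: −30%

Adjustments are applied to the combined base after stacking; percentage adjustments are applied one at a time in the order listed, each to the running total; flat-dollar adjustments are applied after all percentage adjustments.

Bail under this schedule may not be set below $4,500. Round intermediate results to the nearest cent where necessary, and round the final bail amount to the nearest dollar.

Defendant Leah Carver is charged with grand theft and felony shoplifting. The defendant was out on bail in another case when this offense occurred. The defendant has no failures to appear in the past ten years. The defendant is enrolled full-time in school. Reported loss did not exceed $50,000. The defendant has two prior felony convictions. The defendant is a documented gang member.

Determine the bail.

Base amounts from the schedule: grand theft $76,500; felony shoplifting $17,500.
Stacking rule: highest base plus $22,500 per additional charge. Highest is grand theft at $76,500; 1 additional charge → +$22,500. Combined base = $99,000.
No failures to appear in the past ten years (−25%): $99,000 × 0.75 = $74,250.
Defendant is enrolled full-time in school (−30%): $74,250 × 0.7 = $51,975.
Two or more prior felony convictions (+$14,250 flat): $51,975 + $14,250 = $66,225.
Defendant is a documented gang member (+$16,250 flat): $66,225 + $16,250 = $82,475.
Offense committed while released on bail in another case (+$20,250 flat): $82,475 + $20,250 = $102,725.
$102,725 is at or above the $4,500 minimum.

$102,725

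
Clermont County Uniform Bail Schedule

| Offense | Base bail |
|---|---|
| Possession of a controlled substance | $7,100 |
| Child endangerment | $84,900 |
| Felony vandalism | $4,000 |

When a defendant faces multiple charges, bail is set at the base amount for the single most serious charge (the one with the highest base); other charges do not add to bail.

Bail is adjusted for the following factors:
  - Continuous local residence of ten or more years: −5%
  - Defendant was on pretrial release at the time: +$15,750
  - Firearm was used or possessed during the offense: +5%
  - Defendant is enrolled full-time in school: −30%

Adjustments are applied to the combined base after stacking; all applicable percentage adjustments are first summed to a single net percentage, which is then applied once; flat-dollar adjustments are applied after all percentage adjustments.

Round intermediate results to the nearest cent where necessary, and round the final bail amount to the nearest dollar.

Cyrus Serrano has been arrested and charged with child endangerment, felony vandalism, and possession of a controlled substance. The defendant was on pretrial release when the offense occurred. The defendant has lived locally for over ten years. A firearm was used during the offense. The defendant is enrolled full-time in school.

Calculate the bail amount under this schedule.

$75,180

Base amounts from the schedule: child endangerment $84,900; felony vandalism $4,000; possession of a controlled substance $7,100.
Stacking rule: use the highest base only. Highest is child endangerment at $84,900. Combined base = $84,900.
Net percentage adjustment: −5% +5% −30% = −30%. $84,900 × 0.7 = $59,430.
Defendant was on pretrial release at the time (+$15,750 flat): $59,430 + $15,750 = $75,180.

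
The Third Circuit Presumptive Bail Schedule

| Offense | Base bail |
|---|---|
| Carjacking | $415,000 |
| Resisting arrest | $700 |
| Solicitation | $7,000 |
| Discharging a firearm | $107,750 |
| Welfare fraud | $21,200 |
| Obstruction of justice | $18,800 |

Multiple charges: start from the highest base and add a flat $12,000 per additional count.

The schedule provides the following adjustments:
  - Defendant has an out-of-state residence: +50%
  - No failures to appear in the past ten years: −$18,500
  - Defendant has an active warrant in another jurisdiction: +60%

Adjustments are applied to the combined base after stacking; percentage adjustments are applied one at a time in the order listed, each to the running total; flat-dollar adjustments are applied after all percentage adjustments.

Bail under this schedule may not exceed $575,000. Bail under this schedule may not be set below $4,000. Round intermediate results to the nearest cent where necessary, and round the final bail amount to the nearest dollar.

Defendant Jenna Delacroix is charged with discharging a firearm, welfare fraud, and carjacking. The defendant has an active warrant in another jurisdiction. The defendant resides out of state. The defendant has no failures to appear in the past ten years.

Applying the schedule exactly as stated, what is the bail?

$575,000

Base amounts from the schedule: discharging a firearm $107,750; welfare fraud $21,200; carjacking $415,000.
Stacking rule: highest base plus $12,000 per additional charge. Highest is carjacking at $415,000; 2 additional charges → +$24,000. Combined base = $439,000.
Defendant has an out-of-state residence (+50%): $439,000 × 1.5 = $658,500.
Defendant has an active warrant in another jurisdiction (+60%): $658,500 × 1.6 = $1,053,600.
No failures to appear in the past ten years (−$18,500 flat): $1,053,600 − $18,500 = $1,035,100.
Result $1,035,100 exceeds the maximum of $575,000; bail is capped at $575,000.
$575,000 is at or above the $4,000 minimum.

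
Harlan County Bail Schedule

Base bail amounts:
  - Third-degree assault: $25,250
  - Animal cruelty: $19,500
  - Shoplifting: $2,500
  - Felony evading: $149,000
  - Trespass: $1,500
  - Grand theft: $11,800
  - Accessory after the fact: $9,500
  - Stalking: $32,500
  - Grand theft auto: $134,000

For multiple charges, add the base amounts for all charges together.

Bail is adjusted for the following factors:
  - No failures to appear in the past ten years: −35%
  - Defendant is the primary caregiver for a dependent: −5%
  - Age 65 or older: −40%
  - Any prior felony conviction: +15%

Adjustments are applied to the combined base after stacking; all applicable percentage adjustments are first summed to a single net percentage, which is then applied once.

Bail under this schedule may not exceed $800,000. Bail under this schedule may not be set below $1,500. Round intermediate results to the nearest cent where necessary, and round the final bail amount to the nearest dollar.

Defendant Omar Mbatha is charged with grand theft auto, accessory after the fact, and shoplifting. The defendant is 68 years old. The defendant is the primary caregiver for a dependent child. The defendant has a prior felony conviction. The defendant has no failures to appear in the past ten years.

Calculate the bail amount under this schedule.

$51,100

Base amounts from the schedule: grand theft auto $134,000; accessory after the fact $9,500; shoplifting $2,500.
Stacking rule: sum of all bases. $134,000 + $9,500 + $2,500 = $146,000.
Net percentage adjustment: −35% −5% −40% +15% = −65%. $146,000 × 0.35 = $51,100.
$51,100 is within the $800,000 maximum.
$51,100 is at or above the $1,500 minimum.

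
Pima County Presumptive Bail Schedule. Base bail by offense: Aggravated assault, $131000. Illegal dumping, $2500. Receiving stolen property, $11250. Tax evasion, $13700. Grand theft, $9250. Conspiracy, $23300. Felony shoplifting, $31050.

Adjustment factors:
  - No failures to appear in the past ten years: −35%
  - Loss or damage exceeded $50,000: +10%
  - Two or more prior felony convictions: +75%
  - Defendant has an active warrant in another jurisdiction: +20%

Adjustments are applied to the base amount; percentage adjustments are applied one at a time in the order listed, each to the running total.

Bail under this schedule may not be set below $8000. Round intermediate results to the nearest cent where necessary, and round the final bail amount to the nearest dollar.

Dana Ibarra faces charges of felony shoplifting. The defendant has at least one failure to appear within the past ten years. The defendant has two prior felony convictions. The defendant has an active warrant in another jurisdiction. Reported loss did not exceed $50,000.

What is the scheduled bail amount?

$65205

Base amounts from the schedule: felony shoplifting $31050.
Single charge. Combined base = $31050.
Two or more prior felony convictions (+75%): $31050 × 1.75 = $54337.50.
Defendant has an active warrant in another jurisdiction (+20%): $54337.50 × 1.2 = $65205.
$65205 is at or above the $8000 minimum.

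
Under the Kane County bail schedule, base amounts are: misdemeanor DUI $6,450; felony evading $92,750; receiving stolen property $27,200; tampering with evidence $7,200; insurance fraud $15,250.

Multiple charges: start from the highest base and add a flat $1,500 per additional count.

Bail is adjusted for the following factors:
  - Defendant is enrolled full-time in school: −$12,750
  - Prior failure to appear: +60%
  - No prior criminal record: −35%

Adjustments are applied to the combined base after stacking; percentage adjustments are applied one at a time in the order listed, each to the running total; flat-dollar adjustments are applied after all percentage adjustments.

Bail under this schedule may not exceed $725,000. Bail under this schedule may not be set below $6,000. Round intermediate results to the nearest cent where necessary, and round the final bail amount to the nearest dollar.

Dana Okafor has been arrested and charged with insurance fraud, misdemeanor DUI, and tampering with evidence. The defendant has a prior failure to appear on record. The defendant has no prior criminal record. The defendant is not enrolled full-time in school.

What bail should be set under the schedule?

$18,980

Base amounts from the schedule: insurance fraud $15,250; misdemeanor DUI $6,450; tampering with evidence $7,200.
Stacking rule: highest base plus $1,500 per additional charge. Highest is insurance fraud at $15,250; 2 additional charges → +$3,000. Combined base = $18,250.
Prior failure to appear (+60%): $18,250 × 1.6 = $29,200.
No prior criminal record (−35%): $29,200 × 0.65 = $18,980.
$18,980 is within the $725,000 maximum.
$18,980 is at or above the $6,000 minimum.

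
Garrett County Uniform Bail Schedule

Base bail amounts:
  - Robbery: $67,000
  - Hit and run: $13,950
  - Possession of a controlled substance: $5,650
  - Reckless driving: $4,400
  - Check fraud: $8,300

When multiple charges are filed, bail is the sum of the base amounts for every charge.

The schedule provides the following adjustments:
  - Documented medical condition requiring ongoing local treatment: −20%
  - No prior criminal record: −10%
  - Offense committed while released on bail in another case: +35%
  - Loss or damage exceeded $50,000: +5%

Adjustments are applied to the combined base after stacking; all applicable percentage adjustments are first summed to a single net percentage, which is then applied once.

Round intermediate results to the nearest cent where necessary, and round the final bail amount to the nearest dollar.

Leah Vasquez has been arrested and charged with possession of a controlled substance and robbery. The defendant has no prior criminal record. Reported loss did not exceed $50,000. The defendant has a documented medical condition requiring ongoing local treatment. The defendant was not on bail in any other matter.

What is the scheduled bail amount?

$50,855

Base amounts from the schedule: possession of a controlled substance $5,650; robbery $67,000.
Stacking rule: sum of all bases. $5,650 + $67,000 = $72,650.
Net percentage adjustment: −20% −10% = −30%. $72,650 × 0.7 = $50,855.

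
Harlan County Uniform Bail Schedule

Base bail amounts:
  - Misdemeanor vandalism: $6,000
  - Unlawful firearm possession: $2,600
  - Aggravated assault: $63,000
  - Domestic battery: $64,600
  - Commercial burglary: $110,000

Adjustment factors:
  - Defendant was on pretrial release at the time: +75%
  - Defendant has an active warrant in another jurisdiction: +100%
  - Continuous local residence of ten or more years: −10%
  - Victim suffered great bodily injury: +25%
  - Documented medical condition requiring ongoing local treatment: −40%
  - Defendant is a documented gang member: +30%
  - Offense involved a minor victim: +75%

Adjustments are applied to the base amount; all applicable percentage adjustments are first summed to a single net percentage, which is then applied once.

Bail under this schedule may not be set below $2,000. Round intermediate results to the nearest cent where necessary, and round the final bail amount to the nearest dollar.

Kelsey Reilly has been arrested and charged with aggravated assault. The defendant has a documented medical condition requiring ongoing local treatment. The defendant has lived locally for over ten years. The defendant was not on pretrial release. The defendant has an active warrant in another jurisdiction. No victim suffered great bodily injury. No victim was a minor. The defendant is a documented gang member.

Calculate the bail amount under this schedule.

Base amounts from the schedule: aggravated assault $63,000.
Single charge. Combined base = $63,000.
Net percentage adjustment: +100% −10% −40% +30% = +80%. $63,000 × 1.8 = $113,400.
$113,400 is at or above the $2,000 minimum.

$113,400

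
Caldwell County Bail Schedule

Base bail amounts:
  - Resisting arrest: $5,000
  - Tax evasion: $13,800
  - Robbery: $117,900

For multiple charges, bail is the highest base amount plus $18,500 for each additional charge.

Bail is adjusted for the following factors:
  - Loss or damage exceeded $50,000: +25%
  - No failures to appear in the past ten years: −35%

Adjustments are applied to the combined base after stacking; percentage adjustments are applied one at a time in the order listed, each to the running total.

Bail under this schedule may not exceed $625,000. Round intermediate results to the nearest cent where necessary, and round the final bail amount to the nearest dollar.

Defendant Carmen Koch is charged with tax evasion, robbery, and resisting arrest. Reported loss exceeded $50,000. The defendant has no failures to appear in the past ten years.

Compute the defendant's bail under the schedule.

Base amounts from the schedule: tax evasion $13,800; robbery $117,900; resisting arrest $5,000.
Stacking rule: highest base plus $18,500 per additional charge. Highest is robbery at $117,900; 2 additional charges → +$37,000. Combined base = $154,900.
Loss or damage exceeded $50,000 (+25%): $154,900 × 1.25 = $193,625.
No failures to appear in the past ten years (−35%): $193,625 × 0.65 = $125,856.25.
$125,856.25 is within the $625,000 maximum.
Rounded to the nearest dollar: $125,856.

$125,856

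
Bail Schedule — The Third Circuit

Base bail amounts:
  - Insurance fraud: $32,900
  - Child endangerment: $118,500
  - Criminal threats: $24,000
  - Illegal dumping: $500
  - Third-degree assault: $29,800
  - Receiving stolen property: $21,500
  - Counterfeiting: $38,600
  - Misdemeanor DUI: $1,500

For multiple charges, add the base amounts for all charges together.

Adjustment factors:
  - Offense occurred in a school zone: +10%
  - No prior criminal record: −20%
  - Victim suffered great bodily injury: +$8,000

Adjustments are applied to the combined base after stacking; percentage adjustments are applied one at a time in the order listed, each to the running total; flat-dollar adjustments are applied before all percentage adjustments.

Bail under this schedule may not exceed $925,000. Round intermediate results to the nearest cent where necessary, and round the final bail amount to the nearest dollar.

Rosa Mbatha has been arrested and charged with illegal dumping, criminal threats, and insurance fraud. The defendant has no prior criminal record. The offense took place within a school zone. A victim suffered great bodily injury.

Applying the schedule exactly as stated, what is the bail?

Base amounts from the schedule: illegal dumping $500; criminal threats $24,000; insurance fraud $32,900.
Stacking rule: sum of all bases. $500 + $24,000 + $32,900 = $57,400.
Victim suffered great bodily injury (+$8,000 flat): $57,400 + $8,000 = $65,400.
Offense occurred in a school zone (+10%): $65,400 × 1.1 = $71,940.
No prior criminal record (−20%): $71,940 × 0.8 = $57,552.
$57,552 is within the $925,000 maximum.

$57,552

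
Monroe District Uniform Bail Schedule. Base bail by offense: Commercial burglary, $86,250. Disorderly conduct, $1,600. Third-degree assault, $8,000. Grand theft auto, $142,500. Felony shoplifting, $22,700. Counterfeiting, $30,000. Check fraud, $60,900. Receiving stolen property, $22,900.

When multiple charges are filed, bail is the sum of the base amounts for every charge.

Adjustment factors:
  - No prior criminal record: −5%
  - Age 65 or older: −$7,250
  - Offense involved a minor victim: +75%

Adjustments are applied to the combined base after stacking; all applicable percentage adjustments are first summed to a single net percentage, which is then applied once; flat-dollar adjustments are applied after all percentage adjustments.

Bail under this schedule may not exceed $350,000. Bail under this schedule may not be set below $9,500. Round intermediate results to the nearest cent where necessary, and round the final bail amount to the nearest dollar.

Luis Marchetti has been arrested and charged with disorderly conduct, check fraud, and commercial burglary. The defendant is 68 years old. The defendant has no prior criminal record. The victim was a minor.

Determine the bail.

$245,625

Base amounts from the schedule: disorderly conduct $1,600; check fraud $60,900; commercial burglary $86,250.
Stacking rule: sum of all bases. $1,600 + $60,900 + $86,250 = $148,750.
Net percentage adjustment: −5% +75% = +70%. $148,750 × 1.7 = $252,875.
Age 65 or older (−$7,250 flat): $252,875 − $7,250 = $245,625.
$245,625 is within the $350,000 maximum.
$245,625 is at or above the $9,500 minimum.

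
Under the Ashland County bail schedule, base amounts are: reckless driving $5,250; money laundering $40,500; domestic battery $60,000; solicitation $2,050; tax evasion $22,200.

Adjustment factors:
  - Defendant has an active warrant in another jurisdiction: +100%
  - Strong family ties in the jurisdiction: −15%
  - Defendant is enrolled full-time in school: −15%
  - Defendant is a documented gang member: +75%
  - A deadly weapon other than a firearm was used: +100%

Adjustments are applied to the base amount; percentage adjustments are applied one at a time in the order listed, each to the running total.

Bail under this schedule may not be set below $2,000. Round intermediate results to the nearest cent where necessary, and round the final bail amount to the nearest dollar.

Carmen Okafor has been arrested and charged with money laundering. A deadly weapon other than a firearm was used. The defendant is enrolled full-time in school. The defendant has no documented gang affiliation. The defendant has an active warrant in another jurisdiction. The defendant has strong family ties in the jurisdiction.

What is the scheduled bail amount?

$117,045

Base amounts from the schedule: money laundering $40,500.
Single charge. Combined base = $40,500.
Defendant has an active warrant in another jurisdiction (+100%): $40,500 × 2 = $81,000.
Strong family ties in the jurisdiction (−15%): $81,000 × 0.85 = $68,850.
Defendant is enrolled full-time in school (−15%): $68,850 × 0.85 = $58,522.50.
A deadly weapon other than a firearm was used (+100%): $58,522.50 × 2 = $117,045.
$117,045 is at or above the $2,000 minimum.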